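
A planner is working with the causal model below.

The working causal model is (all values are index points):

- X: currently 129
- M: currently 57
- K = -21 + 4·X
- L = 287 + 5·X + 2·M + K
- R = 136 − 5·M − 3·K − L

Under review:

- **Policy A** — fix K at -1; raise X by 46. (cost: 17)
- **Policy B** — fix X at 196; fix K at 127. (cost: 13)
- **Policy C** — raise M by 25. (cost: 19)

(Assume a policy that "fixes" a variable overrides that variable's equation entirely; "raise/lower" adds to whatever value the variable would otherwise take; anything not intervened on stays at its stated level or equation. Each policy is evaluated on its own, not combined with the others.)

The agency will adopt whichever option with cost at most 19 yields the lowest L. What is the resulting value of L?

Policy A (K := -1, X + 46):
  X = 129 + 46 = 175
  M = 57
  K = -1
  L = 287 + 5·175 + 2·57 + (-1) = 1275
Policy B (X := 196, K := 127):
  X = 196
  M = 57
  K = 127
  L = 287 + 5·196 + 2·57 + 127 = 1508
Policy C (M + 25):
  X = 129
  M = 57 + 25 = 82
  K = -21 + 4·129 = 495
  L = 287 + 5·129 + 2·82 + 495 = 1591
Comparing — Policy A: L=1275, Policy B: L=1508, Policy C: L=1591. Lowest is 1275 (Policy A).

1275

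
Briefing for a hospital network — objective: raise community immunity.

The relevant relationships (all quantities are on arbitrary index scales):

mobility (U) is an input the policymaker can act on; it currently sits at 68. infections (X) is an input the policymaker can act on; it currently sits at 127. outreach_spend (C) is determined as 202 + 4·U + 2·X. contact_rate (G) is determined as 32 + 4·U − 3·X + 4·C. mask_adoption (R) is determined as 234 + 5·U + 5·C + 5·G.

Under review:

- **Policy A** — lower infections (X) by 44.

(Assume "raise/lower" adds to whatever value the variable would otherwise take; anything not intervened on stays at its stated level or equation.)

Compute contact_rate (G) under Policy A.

Policy A (X − 44):
  U = 68
  X = 127 − 44 = 83
  C = 202 + 4·68 + 2·83 = 640
  G = 32 + 4·68 − 3·83 + 4·640 = 2615

2615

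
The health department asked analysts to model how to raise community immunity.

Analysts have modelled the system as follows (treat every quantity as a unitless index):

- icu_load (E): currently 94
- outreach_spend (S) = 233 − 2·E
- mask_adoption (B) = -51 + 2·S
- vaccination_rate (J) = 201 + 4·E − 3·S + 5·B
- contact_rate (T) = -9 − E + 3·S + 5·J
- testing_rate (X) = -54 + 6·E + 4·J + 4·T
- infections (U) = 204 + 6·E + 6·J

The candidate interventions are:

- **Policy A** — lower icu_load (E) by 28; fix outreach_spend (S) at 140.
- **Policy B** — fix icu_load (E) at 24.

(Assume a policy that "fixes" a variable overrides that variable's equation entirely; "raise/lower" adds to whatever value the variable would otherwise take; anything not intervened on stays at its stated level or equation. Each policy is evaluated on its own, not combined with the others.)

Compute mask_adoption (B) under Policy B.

319

Policy B (E := 24):
  E = 24
  S = 233 − 2·24 = 185
  B = -51 + 2·185 = 319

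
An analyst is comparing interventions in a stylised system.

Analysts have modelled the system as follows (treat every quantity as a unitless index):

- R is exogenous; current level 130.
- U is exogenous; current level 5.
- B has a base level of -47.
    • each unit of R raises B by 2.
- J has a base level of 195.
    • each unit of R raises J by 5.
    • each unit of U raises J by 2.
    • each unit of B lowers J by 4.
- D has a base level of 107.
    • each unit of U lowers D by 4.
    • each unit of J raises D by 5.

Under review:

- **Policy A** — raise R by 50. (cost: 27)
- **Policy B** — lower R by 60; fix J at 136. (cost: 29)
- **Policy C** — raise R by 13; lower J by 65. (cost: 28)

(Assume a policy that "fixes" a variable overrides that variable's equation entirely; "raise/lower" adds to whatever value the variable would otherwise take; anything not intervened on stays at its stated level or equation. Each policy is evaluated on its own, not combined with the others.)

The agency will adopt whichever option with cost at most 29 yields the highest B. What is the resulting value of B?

313

Policy A (R + 50):
  R = 130 + 50 = 180
  B = -47 + 2·180 = 313
Policy B (R − 60, J := 136):
  R = 130 − 60 = 70
  B = -47 + 2·70 = 93
Policy C (R + 13, J − 65):
  R = 130 + 13 = 143
  B = -47 + 2·143 = 239
Comparing — Policy A: B=313, Policy B: B=93, Policy C: B=239. Highest is 313 (Policy A).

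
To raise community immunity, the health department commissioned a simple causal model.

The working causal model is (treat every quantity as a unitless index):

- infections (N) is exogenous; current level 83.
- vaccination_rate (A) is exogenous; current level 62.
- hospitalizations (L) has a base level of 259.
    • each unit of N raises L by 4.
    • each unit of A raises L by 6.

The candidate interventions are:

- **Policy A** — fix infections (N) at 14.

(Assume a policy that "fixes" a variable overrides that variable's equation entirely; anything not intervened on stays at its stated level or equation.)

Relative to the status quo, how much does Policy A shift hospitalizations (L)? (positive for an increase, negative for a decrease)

Baseline:
  N = 83
  A = 62
  L = 259 + 4·83 + 6·62 = 963
Policy A (N := 14):
  N = 14
  A = 62
  L = 259 + 4·14 + 6·62 = 687
Change in L: 687 − 963 = -276

-276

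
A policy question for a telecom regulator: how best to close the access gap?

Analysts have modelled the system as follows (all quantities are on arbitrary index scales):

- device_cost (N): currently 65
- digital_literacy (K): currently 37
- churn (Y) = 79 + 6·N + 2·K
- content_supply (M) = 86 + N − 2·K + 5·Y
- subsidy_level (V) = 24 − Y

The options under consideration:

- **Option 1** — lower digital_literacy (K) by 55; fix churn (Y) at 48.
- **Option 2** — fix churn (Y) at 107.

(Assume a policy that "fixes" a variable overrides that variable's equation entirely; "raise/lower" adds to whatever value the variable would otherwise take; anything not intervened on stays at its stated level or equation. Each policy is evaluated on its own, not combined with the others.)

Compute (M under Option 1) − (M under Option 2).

-185

Option 1 (K − 55, Y := 48):
  N = 65
  K = 37 − 55 = -18
  Y = 48
  M = 86 + 65 − 2·(-18) + 5·48 = 427
Option 2 (Y := 107):
  N = 65
  K = 37
  Y = 107
  M = 86 + 65 − 2·37 + 5·107 = 612
M: 427 − 612 = -185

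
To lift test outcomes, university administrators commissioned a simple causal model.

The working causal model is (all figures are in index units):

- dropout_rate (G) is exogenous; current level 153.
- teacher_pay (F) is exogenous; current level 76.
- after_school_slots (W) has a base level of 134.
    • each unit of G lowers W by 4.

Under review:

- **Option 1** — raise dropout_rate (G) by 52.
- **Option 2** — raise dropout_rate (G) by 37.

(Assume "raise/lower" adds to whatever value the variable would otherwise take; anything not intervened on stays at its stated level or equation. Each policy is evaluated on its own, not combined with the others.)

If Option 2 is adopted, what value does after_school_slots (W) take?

-626

Option 2 (G + 37):
  G = 153 + 37 = 190
  W = 134 − 4·190 = -626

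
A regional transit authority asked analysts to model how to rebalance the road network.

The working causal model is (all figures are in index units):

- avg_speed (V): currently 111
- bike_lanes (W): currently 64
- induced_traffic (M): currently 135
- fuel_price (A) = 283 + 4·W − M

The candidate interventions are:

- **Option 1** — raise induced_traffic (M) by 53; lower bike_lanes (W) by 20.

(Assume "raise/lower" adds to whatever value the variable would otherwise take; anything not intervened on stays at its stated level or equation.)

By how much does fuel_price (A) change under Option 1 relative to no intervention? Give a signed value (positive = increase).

Baseline:
  W = 64
  M = 135
  A = 283 + 4·64 − 135 = 404
Option 1 (M + 53, W − 20):
  W = 64 − 20 = 44
  M = 135 + 53 = 188
  A = 283 + 4·44 − 188 = 271
Change in A: 271 − 404 = -133

-133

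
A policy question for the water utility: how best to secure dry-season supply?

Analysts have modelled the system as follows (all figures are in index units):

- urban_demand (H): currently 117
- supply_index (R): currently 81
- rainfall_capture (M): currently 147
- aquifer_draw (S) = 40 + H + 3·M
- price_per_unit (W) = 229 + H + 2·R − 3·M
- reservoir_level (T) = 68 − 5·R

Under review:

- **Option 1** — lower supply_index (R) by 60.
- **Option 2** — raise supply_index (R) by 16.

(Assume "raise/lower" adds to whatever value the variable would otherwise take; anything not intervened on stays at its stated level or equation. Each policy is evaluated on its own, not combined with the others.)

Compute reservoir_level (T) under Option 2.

Option 2 (R + 16):
  R = 81 + 16 = 97
  T = 68 − 5·97 = -417

-417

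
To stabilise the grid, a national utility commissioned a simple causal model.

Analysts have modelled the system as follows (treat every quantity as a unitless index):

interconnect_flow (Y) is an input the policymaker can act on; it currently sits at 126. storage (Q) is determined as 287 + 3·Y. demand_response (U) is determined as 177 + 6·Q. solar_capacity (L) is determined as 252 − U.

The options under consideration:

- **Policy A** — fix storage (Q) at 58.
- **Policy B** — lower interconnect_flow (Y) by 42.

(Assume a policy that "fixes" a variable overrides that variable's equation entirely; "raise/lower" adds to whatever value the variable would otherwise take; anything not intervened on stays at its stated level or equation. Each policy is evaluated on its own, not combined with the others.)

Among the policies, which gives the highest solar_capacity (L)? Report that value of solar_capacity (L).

Policy A (Q := 58):
  Y = 126
  Q = 58
  U = 177 + 6·58 = 525
  L = 252 − 525 = -273
Policy B (Y − 42):
  Y = 126 − 42 = 84
  Q = 287 + 3·84 = 539
  U = 177 + 6·539 = 3411
  L = 252 − 3411 = -3159
Comparing — Policy A: L=-273, Policy B: L=-3159. Highest is -273 (Policy A).

-273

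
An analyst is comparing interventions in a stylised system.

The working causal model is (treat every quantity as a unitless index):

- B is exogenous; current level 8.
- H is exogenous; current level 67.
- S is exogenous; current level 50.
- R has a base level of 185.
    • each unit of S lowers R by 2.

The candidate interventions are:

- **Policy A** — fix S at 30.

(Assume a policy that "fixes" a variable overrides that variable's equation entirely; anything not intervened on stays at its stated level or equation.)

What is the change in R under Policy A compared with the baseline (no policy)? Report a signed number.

Baseline:
  S = 50
  R = 185 − 2·50 = 85
Policy A (S := 30):
  S = 30
  R = 185 − 2·30 = 125
Change in R: 125 − 85 = 40

40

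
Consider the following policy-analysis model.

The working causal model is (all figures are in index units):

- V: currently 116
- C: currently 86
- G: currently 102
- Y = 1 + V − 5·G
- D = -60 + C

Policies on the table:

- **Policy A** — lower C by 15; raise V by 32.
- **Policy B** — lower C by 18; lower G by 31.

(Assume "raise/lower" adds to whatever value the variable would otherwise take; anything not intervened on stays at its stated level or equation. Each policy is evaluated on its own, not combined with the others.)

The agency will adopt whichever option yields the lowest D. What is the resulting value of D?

8

Policy A (C − 15, V + 32):
  C = 86 − 15 = 71
  D = -60 + 71 = 11
Policy B (C − 18, G − 31):
  C = 86 − 18 = 68
  D = -60 + 68 = 8
Comparing — Policy A: D=11, Policy B: D=8. Lowest is 8 (Policy B).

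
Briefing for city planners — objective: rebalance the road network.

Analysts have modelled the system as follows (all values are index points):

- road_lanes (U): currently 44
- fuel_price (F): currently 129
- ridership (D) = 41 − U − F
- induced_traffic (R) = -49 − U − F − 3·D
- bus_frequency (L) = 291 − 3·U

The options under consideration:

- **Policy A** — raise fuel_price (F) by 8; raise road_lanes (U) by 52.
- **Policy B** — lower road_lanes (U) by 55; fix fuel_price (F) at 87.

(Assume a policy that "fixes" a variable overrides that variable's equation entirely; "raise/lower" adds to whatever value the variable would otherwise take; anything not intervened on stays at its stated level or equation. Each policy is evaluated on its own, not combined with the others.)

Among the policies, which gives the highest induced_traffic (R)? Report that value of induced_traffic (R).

Policy A (F + 8, U + 52):
  U = 44 + 52 = 96
  F = 129 + 8 = 137
  D = 41 − 96 − 137 = -192
  R = -49 − 96 − 137 − 3·(-192) = 294
Policy B (U − 55, F := 87):
  U = 44 − 55 = -11
  F = 87
  D = 41 − (-11) − 87 = -35
  R = -49 − (-11) − 87 − 3·(-35) = -20
Comparing — Policy A: R=294, Policy B: R=-20. Highest is 294 (Policy A).

294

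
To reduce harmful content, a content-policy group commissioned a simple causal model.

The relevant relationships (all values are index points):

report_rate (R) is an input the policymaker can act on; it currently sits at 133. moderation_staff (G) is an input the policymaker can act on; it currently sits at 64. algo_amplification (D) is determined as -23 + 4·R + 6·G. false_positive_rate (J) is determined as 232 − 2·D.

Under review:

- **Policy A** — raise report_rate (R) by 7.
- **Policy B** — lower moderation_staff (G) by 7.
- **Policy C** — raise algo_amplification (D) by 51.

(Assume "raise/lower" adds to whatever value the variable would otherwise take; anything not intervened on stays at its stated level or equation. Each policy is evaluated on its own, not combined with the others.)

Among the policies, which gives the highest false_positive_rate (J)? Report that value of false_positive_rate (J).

-1470

Policy A (R + 7):
  R = 133 + 7 = 140
  G = 64
  D = -23 + 4·140 + 6·64 = 921
  J = 232 − 2·921 = -1610
Policy B (G − 7):
  R = 133
  G = 64 − 7 = 57
  D = -23 + 4·133 + 6·57 = 851
  J = 232 − 2·851 = -1470
Policy C (D + 51):
  R = 133
  G = 64
  D = -23 + 4·133 + 6·64 (+51 from intervention) = 944
  J = 232 − 2·944 = -1656
Comparing — Policy A: J=-1610, Policy B: J=-1470, Policy C: J=-1656. Highest is -1470 (Policy B).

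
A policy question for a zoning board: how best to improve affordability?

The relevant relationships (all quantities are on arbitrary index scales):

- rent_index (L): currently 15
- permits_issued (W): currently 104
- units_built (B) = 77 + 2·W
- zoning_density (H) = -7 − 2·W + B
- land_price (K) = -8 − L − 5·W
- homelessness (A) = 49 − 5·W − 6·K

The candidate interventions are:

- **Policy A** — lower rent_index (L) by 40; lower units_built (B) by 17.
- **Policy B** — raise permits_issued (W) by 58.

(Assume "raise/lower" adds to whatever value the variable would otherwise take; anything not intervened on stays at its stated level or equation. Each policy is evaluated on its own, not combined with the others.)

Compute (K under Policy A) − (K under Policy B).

Policy A (L − 40, B − 17):
  L = 15 − 40 = -25
  W = 104
  K = -8 − (-25) − 5·104 = -503
Policy B (W + 58):
  L = 15
  W = 104 + 58 = 162
  K = -8 − 15 − 5·162 = -833
K: -503 − (-833) = 330

330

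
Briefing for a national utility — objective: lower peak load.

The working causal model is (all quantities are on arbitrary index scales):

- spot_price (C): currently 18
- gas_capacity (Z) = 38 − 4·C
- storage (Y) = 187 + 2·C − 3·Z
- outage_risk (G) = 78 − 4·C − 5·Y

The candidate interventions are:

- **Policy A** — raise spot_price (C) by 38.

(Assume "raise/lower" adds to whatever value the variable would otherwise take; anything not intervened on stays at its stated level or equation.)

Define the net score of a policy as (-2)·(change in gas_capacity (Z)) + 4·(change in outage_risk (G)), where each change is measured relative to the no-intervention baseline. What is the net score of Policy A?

-10944

Baseline:
  C = 18
  Z = 38 − 4·18 = -34
  Y = 187 + 2·18 − 3·(-34) = 325
  G = 78 − 4·18 − 5·325 = -1619
Policy A (C + 38):
  C = 18 + 38 = 56
  Z = 38 − 4·56 = -186
  Y = 187 + 2·56 − 3·(-186) = 857
  G = 78 − 4·56 − 5·857 = -4431
ΔZ = -186 − (-34) = -152; ΔG = -4431 − (-1619) = -2812
Score = (-2)·(-152) + 4·(-2812) = -10944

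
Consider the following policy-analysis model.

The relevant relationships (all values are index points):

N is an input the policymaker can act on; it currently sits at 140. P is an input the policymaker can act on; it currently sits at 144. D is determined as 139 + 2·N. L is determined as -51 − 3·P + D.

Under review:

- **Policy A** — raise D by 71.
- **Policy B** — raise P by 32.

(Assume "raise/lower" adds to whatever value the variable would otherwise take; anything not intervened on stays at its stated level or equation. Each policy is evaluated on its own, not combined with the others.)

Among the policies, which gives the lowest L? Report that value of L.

-160

Policy A (D + 71):
  N = 140
  P = 144
  D = 139 + 2·140 (+71 from intervention) = 490
  L = -51 − 3·144 + 490 = 7
Policy B (P + 32):
  N = 140
  P = 144 + 32 = 176
  D = 139 + 2·140 = 419
  L = -51 − 3·176 + 419 = -160
Comparing — Policy A: L=7, Policy B: L=-160. Lowest is -160 (Policy B).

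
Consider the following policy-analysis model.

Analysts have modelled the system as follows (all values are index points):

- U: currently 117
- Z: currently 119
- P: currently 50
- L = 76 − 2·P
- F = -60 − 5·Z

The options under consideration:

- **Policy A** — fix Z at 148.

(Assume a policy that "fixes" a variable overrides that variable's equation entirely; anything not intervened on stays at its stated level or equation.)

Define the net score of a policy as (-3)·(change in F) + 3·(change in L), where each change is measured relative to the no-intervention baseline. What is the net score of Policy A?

435

Baseline:
  Z = 119
  P = 50
  L = 76 − 2·50 = -24
  F = -60 − 5·119 = -655
Policy A (Z := 148):
  Z = 148
  P = 50
  L = 76 − 2·50 = -24
  F = -60 − 5·148 = -800
ΔF = -800 − (-655) = -145; ΔL = -24 − (-24) = 0
Score = (-3)·(-145) + 3·0 = 435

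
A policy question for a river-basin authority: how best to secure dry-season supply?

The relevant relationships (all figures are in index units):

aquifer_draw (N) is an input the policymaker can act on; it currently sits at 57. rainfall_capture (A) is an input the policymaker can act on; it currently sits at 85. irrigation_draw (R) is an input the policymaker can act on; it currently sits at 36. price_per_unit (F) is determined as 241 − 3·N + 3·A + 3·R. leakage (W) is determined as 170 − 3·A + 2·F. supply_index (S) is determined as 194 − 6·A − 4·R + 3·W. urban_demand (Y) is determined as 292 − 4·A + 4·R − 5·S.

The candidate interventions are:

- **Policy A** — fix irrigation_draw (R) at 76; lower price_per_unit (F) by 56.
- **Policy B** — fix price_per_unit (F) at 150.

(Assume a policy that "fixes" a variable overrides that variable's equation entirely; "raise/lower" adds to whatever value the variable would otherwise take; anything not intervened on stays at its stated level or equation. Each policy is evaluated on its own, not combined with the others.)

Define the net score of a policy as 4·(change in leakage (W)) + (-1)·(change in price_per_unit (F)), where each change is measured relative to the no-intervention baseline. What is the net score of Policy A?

Baseline:
  N = 57
  A = 85
  R = 36
  F = 241 − 3·57 + 3·85 + 3·36 = 433
  W = 170 − 3·85 + 2·433 = 781
Policy A (R := 76, F − 56):
  N = 57
  A = 85
  R = 76
  F = 241 − 3·57 + 3·85 + 3·76 (−56 from intervention) = 497
  W = 170 − 3·85 + 2·497 = 909
ΔW = 909 − 781 = 128; ΔF = 497 − 433 = 64
Score = 4·128 + (-1)·64 = 448

448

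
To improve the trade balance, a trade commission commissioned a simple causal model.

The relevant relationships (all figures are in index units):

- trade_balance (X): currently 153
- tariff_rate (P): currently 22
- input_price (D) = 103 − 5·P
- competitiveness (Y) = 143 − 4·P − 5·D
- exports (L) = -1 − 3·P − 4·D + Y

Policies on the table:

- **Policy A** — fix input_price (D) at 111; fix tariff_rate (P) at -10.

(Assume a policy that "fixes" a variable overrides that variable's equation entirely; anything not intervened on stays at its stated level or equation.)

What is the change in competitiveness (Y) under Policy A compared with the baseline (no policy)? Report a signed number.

-462

Baseline:
  P = 22
  D = 103 − 5·22 = -7
  Y = 143 − 4·22 − 5·(-7) = 90
Policy A (D := 111, P := -10):
  P = -10
  D = 111
  Y = 143 − 4·(-10) − 5·111 = -372
Change in Y: -372 − 90 = -462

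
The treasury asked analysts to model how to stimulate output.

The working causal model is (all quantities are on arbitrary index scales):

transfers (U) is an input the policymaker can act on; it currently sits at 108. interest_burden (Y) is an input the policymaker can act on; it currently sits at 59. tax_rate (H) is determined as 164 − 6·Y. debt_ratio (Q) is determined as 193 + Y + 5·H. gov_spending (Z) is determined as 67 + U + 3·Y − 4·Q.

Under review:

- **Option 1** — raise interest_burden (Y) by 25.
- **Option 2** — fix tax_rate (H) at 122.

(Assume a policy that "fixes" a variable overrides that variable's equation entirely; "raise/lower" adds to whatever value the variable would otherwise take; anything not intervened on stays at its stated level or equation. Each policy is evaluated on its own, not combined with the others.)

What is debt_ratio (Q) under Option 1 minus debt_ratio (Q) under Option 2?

-2285

Option 1 (Y + 25):
  Y = 59 + 25 = 84
  H = 164 − 6·84 = -340
  Q = 193 + 84 + 5·(-340) = -1423
Option 2 (H := 122):
  Y = 59
  H = 122
  Q = 193 + 59 + 5·122 = 862
Q: -1423 − 862 = -2285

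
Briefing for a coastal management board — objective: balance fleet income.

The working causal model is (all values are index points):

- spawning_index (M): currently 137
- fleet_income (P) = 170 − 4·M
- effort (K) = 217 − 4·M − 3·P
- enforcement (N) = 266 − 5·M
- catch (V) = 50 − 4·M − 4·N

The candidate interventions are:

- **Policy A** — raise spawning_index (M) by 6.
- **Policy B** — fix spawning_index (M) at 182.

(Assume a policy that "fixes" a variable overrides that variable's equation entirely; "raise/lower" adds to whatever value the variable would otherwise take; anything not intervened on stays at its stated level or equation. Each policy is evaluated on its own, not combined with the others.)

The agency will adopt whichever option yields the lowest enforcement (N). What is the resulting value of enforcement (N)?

Policy A (M + 6):
  M = 137 + 6 = 143
  N = 266 − 5·143 = -449
Policy B (M := 182):
  M = 182
  N = 266 − 5·182 = -644
Comparing — Policy A: N=-449, Policy B: N=-644. Lowest is -644 (Policy B).

-644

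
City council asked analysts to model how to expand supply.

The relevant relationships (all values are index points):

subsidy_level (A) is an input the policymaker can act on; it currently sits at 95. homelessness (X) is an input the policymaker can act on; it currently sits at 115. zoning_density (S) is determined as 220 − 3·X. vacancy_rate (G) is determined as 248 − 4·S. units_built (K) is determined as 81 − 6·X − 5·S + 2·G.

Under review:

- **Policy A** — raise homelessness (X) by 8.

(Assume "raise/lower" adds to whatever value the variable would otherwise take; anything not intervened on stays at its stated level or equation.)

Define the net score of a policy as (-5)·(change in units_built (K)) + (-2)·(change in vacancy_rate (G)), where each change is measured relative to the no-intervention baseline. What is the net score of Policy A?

-1512

Baseline:
  X = 115
  S = 220 − 3·115 = -125
  G = 248 − 4·(-125) = 748
  K = 81 − 6·115 − 5·(-125) + 2·748 = 1512
Policy A (X + 8):
  X = 115 + 8 = 123
  S = 220 − 3·123 = -149
  G = 248 − 4·(-149) = 844
  K = 81 − 6·123 − 5·(-149) + 2·844 = 1776
ΔK = 1776 − 1512 = 264; ΔG = 844 − 748 = 96
Score = (-5)·264 + (-2)·96 = -1512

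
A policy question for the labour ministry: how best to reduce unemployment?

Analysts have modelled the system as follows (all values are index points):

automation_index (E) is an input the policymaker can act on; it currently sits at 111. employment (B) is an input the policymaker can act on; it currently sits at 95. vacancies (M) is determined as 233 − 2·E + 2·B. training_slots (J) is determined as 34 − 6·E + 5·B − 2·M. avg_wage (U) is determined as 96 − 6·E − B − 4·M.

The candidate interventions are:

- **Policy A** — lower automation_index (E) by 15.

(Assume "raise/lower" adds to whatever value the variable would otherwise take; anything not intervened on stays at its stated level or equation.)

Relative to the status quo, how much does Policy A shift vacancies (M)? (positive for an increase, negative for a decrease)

30

Baseline:
  E = 111
  B = 95
  M = 233 − 2·111 + 2·95 = 201
Policy A (E − 15):
  E = 111 − 15 = 96
  B = 95
  M = 233 − 2·96 + 2·95 = 231
Change in M: 231 − 201 = 30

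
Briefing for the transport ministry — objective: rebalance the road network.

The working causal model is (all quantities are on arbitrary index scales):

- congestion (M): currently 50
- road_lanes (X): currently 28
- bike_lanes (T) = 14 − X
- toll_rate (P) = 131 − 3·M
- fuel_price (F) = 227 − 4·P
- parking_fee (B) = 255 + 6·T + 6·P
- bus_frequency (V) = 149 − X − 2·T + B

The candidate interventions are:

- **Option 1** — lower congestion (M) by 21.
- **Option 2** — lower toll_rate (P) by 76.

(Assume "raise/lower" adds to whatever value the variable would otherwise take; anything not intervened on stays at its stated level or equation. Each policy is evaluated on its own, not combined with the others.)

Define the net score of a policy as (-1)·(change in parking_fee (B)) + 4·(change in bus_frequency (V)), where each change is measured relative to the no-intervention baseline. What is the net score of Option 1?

1134

Baseline:
  M = 50
  X = 28
  T = 14 − 28 = -14
  P = 131 − 3·50 = -19
  B = 255 + 6·(-14) + 6·(-19) = 57
  V = 149 − 28 − 2·(-14) + 57 = 206
Option 1 (M − 21):
  M = 50 − 21 = 29
  X = 28
  T = 14 − 28 = -14
  P = 131 − 3·29 = 44
  B = 255 + 6·(-14) + 6·44 = 435
  V = 149 − 28 − 2·(-14) + 435 = 584
ΔB = 435 − 57 = 378; ΔV = 584 − 206 = 378
Score = (-1)·378 + 4·378 = 1134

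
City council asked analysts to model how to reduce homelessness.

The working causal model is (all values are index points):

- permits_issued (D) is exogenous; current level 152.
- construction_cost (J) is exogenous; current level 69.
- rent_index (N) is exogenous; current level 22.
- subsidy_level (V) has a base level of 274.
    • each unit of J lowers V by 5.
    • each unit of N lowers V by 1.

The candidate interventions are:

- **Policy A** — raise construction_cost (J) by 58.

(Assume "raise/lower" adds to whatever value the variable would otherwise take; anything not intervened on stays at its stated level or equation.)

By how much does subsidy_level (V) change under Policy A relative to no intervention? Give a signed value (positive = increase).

-290

Baseline:
  J = 69
  N = 22
  V = 274 − 5·69 − 22 = -93
Policy A (J + 58):
  J = 69 + 58 = 127
  N = 22
  V = 274 − 5·127 − 22 = -383
Change in V: -383 − (-93) = -290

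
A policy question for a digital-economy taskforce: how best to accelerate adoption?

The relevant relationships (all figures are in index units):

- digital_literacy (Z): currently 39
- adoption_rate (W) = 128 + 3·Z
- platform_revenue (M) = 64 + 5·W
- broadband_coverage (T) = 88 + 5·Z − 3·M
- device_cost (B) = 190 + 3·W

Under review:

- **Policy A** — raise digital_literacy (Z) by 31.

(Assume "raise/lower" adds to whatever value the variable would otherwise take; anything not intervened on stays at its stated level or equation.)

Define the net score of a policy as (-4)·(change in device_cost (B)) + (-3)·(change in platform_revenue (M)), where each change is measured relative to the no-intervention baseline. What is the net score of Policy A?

Baseline:
  Z = 39
  W = 128 + 3·39 = 245
  M = 64 + 5·245 = 1289
  B = 190 + 3·245 = 925
Policy A (Z + 31):
  Z = 39 + 31 = 70
  W = 128 + 3·70 = 338
  M = 64 + 5·338 = 1754
  B = 190 + 3·338 = 1204
ΔB = 1204 − 925 = 279; ΔM = 1754 − 1289 = 465
Score = (-4)·279 + (-3)·465 = -2511

-2511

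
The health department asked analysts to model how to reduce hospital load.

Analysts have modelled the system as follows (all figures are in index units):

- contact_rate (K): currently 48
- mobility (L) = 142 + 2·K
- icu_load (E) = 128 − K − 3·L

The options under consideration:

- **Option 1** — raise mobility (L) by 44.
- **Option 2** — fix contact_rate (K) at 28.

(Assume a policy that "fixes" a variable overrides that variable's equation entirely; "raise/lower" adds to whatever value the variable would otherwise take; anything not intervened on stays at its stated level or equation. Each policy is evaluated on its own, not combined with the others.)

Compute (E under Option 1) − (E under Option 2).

Option 1 (L + 44):
  K = 48
  L = 142 + 2·48 (+44 from intervention) = 282
  E = 128 − 48 − 3·282 = -766
Option 2 (K := 28):
  K = 28
  L = 142 + 2·28 = 198
  E = 128 − 28 − 3·198 = -494
E: -766 − (-494) = -272

-272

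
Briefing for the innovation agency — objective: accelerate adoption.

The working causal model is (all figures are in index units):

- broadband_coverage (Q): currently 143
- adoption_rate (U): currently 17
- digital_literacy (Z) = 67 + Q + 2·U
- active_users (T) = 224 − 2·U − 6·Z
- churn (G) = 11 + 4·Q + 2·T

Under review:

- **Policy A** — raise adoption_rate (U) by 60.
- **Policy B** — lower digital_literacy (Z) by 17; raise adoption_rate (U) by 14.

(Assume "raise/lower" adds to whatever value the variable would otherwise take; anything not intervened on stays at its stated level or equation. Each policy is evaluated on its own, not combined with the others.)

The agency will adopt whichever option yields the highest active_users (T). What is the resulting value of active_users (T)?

-1368

Policy A (U + 60):
  Q = 143
  U = 17 + 60 = 77
  Z = 67 + 143 + 2·77 = 364
  T = 224 − 2·77 − 6·364 = -2114
Policy B (Z − 17, U + 14):
  Q = 143
  U = 17 + 14 = 31
  Z = 67 + 143 + 2·31 (−17 from intervention) = 255
  T = 224 − 2·31 − 6·255 = -1368
Comparing — Policy A: T=-2114, Policy B: T=-1368. Highest is -1368 (Policy B).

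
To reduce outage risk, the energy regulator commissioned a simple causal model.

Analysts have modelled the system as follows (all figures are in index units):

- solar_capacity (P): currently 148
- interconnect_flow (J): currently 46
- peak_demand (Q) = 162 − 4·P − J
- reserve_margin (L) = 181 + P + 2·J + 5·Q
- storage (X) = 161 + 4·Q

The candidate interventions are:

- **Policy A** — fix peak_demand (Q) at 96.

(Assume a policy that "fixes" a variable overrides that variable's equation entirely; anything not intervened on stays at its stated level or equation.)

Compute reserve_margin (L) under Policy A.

Policy A (Q := 96):
  P = 148
  J = 46
  Q = 96
  L = 181 + 148 + 2·46 + 5·96 = 901

901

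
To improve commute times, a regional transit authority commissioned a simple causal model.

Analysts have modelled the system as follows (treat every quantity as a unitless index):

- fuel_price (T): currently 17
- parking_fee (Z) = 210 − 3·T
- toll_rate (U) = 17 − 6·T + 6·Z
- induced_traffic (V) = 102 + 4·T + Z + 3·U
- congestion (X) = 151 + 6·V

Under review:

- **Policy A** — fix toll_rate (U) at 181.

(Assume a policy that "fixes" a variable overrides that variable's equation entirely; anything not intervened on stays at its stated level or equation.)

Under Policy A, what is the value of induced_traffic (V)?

872

Policy A (U := 181):
  T = 17
  Z = 210 − 3·17 = 159
  U = 181
  V = 102 + 4·17 + 159 + 3·181 = 872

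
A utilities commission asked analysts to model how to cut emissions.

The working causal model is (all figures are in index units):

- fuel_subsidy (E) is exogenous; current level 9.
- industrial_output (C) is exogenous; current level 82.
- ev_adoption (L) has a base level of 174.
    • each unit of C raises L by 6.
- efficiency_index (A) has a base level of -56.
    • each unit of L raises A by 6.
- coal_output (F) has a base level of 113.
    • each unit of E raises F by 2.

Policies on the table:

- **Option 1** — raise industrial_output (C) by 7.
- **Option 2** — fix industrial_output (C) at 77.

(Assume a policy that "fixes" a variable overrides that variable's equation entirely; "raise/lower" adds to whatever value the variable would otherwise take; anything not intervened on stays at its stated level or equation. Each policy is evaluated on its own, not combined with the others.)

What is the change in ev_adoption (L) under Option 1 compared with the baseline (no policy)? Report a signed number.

Baseline:
  C = 82
  L = 174 + 6·82 = 666
Option 1 (C + 7):
  C = 82 + 7 = 89
  L = 174 + 6·89 = 708
Change in L: 708 − 666 = 42

42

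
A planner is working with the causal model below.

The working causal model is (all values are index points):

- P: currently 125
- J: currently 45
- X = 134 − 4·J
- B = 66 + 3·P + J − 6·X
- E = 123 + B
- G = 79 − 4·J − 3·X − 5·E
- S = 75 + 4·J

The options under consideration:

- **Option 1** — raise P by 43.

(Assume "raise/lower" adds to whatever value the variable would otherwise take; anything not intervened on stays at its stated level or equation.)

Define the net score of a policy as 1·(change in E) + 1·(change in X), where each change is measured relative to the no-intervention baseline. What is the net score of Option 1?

Baseline:
  P = 125
  J = 45
  X = 134 − 4·45 = -46
  B = 66 + 3·125 + 45 − 6·(-46) = 762
  E = 123 + 762 = 885
Option 1 (P + 43):
  P = 125 + 43 = 168
  J = 45
  X = 134 − 4·45 = -46
  B = 66 + 3·168 + 45 − 6·(-46) = 891
  E = 123 + 891 = 1014
ΔE = 1014 − 885 = 129; ΔX = -46 − (-46) = 0
Score = 1·129 + 1·0 = 129

129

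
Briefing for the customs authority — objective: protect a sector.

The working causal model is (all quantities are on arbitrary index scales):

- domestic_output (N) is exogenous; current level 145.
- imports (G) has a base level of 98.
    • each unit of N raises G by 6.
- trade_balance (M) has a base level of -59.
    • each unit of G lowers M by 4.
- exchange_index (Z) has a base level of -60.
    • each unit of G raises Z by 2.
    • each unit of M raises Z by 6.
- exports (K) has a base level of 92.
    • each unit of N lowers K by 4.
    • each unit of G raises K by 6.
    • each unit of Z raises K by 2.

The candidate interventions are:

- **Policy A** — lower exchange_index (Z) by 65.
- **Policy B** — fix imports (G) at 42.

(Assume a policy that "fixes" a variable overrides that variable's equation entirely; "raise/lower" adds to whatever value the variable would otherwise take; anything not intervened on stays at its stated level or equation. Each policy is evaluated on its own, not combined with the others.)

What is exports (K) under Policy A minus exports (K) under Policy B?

-35318

Policy A (Z − 65):
  N = 145
  G = 98 + 6·145 = 968
  M = -59 − 4·968 = -3931
  Z = -60 + 2·968 + 6·(-3931) (−65 from intervention) = -21775
  K = 92 − 4·145 + 6·968 + 2·(-21775) = -38230
Policy B (G := 42):
  N = 145
  G = 42
  M = -59 − 4·42 = -227
  Z = -60 + 2·42 + 6·(-227) = -1338
  K = 92 − 4·145 + 6·42 + 2·(-1338) = -2912
K: -38230 − (-2912) = -35318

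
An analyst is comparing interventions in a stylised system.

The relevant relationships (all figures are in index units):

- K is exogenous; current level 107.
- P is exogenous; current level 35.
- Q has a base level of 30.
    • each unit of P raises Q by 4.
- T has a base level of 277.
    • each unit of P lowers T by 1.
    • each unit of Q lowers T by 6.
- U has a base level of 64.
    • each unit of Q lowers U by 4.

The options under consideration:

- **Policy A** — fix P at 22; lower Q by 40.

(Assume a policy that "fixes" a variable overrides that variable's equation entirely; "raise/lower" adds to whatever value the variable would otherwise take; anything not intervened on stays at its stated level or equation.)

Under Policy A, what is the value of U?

-248

Policy A (P := 22, Q − 40):
  P = 22
  Q = 30 + 4·22 (−40 from intervention) = 78
  U = 64 − 4·78 = -248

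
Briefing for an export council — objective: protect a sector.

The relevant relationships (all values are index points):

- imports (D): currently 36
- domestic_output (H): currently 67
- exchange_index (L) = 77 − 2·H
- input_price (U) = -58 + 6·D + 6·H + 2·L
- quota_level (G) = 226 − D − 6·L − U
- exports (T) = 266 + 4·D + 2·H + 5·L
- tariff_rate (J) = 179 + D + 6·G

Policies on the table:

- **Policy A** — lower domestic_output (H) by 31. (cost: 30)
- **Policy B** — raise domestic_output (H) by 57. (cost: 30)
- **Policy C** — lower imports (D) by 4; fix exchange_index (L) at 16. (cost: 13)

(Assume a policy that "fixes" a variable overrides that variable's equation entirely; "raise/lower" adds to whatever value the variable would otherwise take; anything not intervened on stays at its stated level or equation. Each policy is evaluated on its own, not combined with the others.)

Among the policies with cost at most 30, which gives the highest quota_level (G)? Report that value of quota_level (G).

656

Policy A (H − 31):
  D = 36
  H = 67 − 31 = 36
  L = 77 − 2·36 = 5
  U = -58 + 6·36 + 6·36 + 2·5 = 384
  G = 226 − 36 − 6·5 − 384 = -224
Policy B (H + 57):
  D = 36
  H = 67 + 57 = 124
  L = 77 − 2·124 = -171
  U = -58 + 6·36 + 6·124 + 2·(-171) = 560
  G = 226 − 36 − 6·(-171) − 560 = 656
Policy C (D − 4, L := 16):
  D = 36 − 4 = 32
  H = 67
  L = 16
  U = -58 + 6·32 + 6·67 + 2·16 = 568
  G = 226 − 32 − 6·16 − 568 = -470
Comparing — Policy A: G=-224, Policy B: G=656, Policy C: G=-470. Highest is 656 (Policy B).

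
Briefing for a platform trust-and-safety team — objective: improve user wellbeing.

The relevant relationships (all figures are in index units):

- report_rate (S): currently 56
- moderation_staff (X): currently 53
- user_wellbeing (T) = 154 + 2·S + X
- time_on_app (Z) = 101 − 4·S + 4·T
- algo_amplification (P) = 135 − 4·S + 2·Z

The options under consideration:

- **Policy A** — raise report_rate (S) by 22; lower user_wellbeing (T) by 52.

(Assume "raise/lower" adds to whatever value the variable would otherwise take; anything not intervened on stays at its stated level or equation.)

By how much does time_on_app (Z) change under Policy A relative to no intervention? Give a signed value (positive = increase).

Baseline:
  S = 56
  X = 53
  T = 154 + 2·56 + 53 = 319
  Z = 101 − 4·56 + 4·319 = 1153
Policy A (S + 22, T − 52):
  S = 56 + 22 = 78
  X = 53
  T = 154 + 2·78 + 53 (−52 from intervention) = 311
  Z = 101 − 4·78 + 4·311 = 1033
Change in Z: 1033 − 1153 = -120

-120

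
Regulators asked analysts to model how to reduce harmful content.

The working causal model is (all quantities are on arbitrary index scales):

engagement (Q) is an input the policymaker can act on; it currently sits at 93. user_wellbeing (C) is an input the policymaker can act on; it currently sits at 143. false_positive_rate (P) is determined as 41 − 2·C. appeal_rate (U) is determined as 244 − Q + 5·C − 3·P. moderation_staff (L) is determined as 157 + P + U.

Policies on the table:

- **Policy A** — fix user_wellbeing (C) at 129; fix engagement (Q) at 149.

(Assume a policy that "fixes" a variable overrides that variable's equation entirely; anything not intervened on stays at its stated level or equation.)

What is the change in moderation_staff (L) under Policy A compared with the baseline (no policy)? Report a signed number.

Baseline:
  Q = 93
  C = 143
  P = 41 − 2·143 = -245
  U = 244 − 93 + 5·143 − 3·(-245) = 1601
  L = 157 + (-245) + 1601 = 1513
Policy A (C := 129, Q := 149):
  Q = 149
  C = 129
  P = 41 − 2·129 = -217
  U = 244 − 149 + 5·129 − 3·(-217) = 1391
  L = 157 + (-217) + 1391 = 1331
Change in L: 1331 − 1513 = -182

-182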